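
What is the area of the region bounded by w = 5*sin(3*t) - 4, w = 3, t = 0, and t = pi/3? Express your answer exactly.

On [0, pi/3], (5*sin(3*t) - 4) - (3) = 5*sin(3*t) - 7 is ≤ 0 throughout, so the area is a single integral of |5*sin(3*t) - 7|.
∫[0,pi/3] (5*sin(3*t) - 7) dt = 10/3 - 7*pi/3; the area of that piece is -10/3 + 7*pi/3.

-10/3 + 7*pi/3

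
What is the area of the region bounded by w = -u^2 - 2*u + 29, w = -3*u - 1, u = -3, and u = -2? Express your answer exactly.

On [-3, -2], (-u^2 - 2*u + 29) - (-3*u - 1) = -u^2 + u + 30 is ≥ 0 throughout, so the area is a single integral of |-u^2 + u + 30|.
∫[-3,-2] (-u^2 + u + 30) du = 127/6.

127/6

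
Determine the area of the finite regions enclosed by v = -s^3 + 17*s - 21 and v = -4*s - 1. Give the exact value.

Set the curves equal: -s^3 + 17*s - 21 = -4*s - 1, so -s^3 + 21*s - 20 = 0, which factors as -(s - 4)*(s - 1)*(s + 5) = 0. The curves meet at s = -5, 1, 4.
On [-5, 1], v = -4*s - 1 is on top; that piece has area ∫[-5,1] (-(-s^3 + 21*s - 20)) ds = 216.
On [1, 4], v = -s^3 + 17*s - 21 is on top; that piece has area ∫[1,4] (-s^3 + 21*s - 20) ds = 135/4.
Total enclosed area = 216 + 135/4 = 999/4.

999/4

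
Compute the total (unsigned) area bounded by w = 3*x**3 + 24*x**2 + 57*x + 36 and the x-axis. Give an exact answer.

The curve meets the x-axis where 3*x**3 + 24*x**2 + 57*x + 36 = 0, i.e. 3*(x + 1)*(x + 3)*(x + 4) = 0, at x = -4, -3, -1.
On [-4, -3] the curve lies above the axis; ∫[-4,-3] (3*x**3 + 24*x**2 + 57*x + 36) dx = 5/4, giving area 5/4.
On [-3, -1] the curve lies below the axis; ∫[-3,-1] (3*x**3 + 24*x**2 + 57*x + 36) dx = -8, giving area 8.
Total area = 5/4 + 8 = 37/4.

37/4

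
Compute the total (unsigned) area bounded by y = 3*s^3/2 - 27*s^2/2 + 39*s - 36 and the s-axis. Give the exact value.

3/4

The curve meets the s-axis where 3*s^3/2 - 27*s^2/2 + 39*s - 36 = 0, i.e. 3*(s - 4)*(s - 3)*(s - 2)/2 = 0, at s = 2, 3, 4.
On [2, 3] the curve lies above the axis; ∫[2,3] (3*s^3/2 - 27*s^2/2 + 39*s - 36) ds = 3/8, giving area 3/8.
On [3, 4] the curve lies below the axis; ∫[3,4] (3*s^3/2 - 27*s^2/2 + 39*s - 36) ds = -3/8, giving area 3/8.
Total area = 3/8 + 3/8 = 3/4.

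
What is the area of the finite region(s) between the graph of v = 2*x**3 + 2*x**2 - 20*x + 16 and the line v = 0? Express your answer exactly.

443/3

The curve meets the x-axis where 2*x**3 + 2*x**2 - 20*x + 16 = 0, i.e. 2*(x - 2)*(x - 1)*(x + 4) = 0, at x = -4, 1, 2.
On [-4, 1] the curve lies above the axis; ∫[-4,1] (2*x**3 + 2*x**2 - 20*x + 16) dx = 875/6, giving area 875/6.
On [1, 2] the curve lies below the axis; ∫[1,2] (2*x**3 + 2*x**2 - 20*x + 16) dx = -11/6, giving area 11/6.
Total area = 875/6 + 11/6 = 443/3.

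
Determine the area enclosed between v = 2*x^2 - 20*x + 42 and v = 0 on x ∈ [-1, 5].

The difference (2*x^2 - 20*x + 42) - (0) = 2*x^2 - 20*x + 42 changes sign at x = 3 inside [-1, 5], so split the integral there.
∫[-1,3] (2*x^2 - 20*x + 42) dx = 320/3.
∫[3,5] (2*x^2 - 20*x + 42) dx = -32/3; the area of that piece is 32/3.
Total area = 320/3 + 32/3 = 352/3.

352/3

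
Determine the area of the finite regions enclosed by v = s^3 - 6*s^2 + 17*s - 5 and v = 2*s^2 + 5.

Set the curves equal: s^3 - 6*s^2 + 17*s - 5 = 2*s^2 + 5, so s^3 - 8*s^2 + 17*s - 10 = 0, which factors as (s - 5)*(s - 2)*(s - 1) = 0. The curves meet at s = 1, 2, 5.
On [1, 2], v = s^3 - 6*s^2 + 17*s - 5 is on top; that piece has area ∫[1,2] (s^3 - 8*s^2 + 17*s - 10) ds = 7/12.
On [2, 5], v = 2*s^2 + 5 is on top; that piece has area ∫[2,5] (-(s^3 - 8*s^2 + 17*s - 10)) ds = 45/4.
Total enclosed area = 7/12 + 45/4 = 71/6.

71/6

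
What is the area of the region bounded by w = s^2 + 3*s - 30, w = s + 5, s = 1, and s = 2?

89/3

On [1, 2], (s^2 + 3*s - 30) - (s + 5) = s^2 + 2*s - 35 is ≤ 0 throughout, so the area is a single integral of |s^2 + 2*s - 35|.
∫[1,2] (s^2 + 2*s - 35) ds = -89/3; the area of that piece is 89/3.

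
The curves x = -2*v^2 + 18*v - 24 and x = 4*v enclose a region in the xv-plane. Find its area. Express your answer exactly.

1/3

Both boundary curves give x as a function of v, so integrate with respect to v. Setting them equal: -2*v^2 + 14*v - 24 = 0, i.e. -2*(v - 4)*(v - 3) = 0, so they meet at v = 3, 4.
For v in [3, 4], x = -2*v^2 + 18*v - 24 is on the right; area = ∫[3,4] (-2*v^2 + 14*v - 24) dv = 1/3.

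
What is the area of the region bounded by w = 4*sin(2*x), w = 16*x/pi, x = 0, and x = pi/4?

On [0, pi/4], (4*sin(2*x)) - (16*x/pi) = -16*x/pi + 4*sin(2*x) is ≥ 0 throughout, so the area is a single integral of |-16*x/pi + 4*sin(2*x)|.
∫[0,pi/4] (-16*x/pi + 4*sin(2*x)) dx = 2 - pi/2.

2 - pi/2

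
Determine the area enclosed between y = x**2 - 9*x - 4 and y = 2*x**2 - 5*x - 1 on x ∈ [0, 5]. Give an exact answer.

320/3

On [0, 5], (x**2 - 9*x - 4) - (2*x**2 - 5*x - 1) = -x**2 - 4*x - 3 is ≤ 0 throughout, so the area is a single integral of |-x**2 - 4*x - 3|.
∫[0,5] (-x**2 - 4*x - 3) dx = -320/3; the area of that piece is 320/3.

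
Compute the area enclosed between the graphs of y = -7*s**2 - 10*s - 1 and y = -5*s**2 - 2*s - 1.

64/3

Set the curves equal: -7*s**2 - 10*s - 1 = -5*s**2 - 2*s - 1, so -2*s**2 - 8*s = 0, which factors as -2*s*(s + 4) = 0. The curves meet at s = -4, 0.
On [-4, 0], y = -7*s**2 - 10*s - 1 is on top; that piece has area ∫[-4,0] (-2*s**2 - 8*s) ds = 64/3.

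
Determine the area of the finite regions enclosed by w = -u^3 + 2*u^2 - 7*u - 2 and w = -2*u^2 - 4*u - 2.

Set the curves equal: -u^3 + 2*u^2 - 7*u - 2 = -2*u^2 - 4*u - 2, so -u^3 + 4*u^2 - 3*u = 0, which factors as -u*(u - 3)*(u - 1) = 0. The curves meet at u = 0, 1, 3.
On [0, 1], w = -2*u^2 - 4*u - 2 is on top; that piece has area ∫[0,1] (-(-u^3 + 4*u^2 - 3*u)) du = 5/12.
On [1, 3], w = -u^3 + 2*u^2 - 7*u - 2 is on top; that piece has area ∫[1,3] (-u^3 + 4*u^2 - 3*u) du = 8/3.
Total enclosed area = 5/12 + 8/3 = 37/12.

37/12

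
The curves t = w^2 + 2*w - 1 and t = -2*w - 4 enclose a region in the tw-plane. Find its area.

Both boundary curves give t as a function of w, so integrate with respect to w. Setting them equal: w^2 + 4*w + 3 = 0, i.e. (w + 1)*(w + 3) = 0, so they meet at w = -3, -1.
For w in [-3, -1], t = w^2 + 2*w - 1 is on the left; area = ∫[-3,-1] (-(w^2 + 4*w + 3)) dw = 4/3.

4/3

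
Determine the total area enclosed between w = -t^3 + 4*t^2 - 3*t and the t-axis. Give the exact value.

The curve meets the t-axis where -t^3 + 4*t^2 - 3*t = 0, i.e. -t*(t - 3)*(t - 1) = 0, at t = 0, 1, 3.
On [0, 1] the curve lies below the axis; ∫[0,1] (-t^3 + 4*t^2 - 3*t) dt = -5/12, giving area 5/12.
On [1, 3] the curve lies above the axis; ∫[1,3] (-t^3 + 4*t^2 - 3*t) dt = 8/3, giving area 8/3.
Total area = 5/12 + 8/3 = 37/12.

37/12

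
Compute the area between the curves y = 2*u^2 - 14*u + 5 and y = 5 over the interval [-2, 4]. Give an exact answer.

308/3

The difference (2*u^2 - 14*u + 5) - (5) = 2*u^2 - 14*u changes sign at u = 0 inside [-2, 4], so split the integral there.
∫[-2,0] (2*u^2 - 14*u) du = 100/3.
∫[0,4] (2*u^2 - 14*u) du = -208/3; the area of that piece is 208/3.
Total area = 100/3 + 208/3 = 308/3.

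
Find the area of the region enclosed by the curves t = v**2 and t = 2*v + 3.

32/3

Both boundary curves give t as a function of v, so integrate with respect to v. Setting them equal: v**2 - 2*v - 3 = 0, i.e. (v - 3)*(v + 1) = 0, so they meet at v = -1, 3.
For v in [-1, 3], t = v**2 is on the left; area = ∫[-1,3] (-(v**2 - 2*v - 3)) dv = 32/3.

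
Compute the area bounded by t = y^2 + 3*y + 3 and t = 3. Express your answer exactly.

9/2

Both boundary curves give t as a function of y, so integrate with respect to y. Setting them equal: y^2 + 3*y = 0, i.e. y*(y + 3) = 0, so they meet at y = -3, 0.
For y in [-3, 0], t = y^2 + 3*y + 3 is on the left; area = ∫[-3,0] (-(y^2 + 3*y)) dy = 9/2.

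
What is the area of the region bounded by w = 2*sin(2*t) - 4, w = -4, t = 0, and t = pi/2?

On [0, pi/2], (2*sin(2*t) - 4) - (-4) = 2*sin(2*t) is ≥ 0 throughout, so the area is a single integral of |2*sin(2*t)|.
∫[0,pi/2] (2*sin(2*t)) dt = 2.

2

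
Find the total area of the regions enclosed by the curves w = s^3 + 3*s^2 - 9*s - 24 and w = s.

Set the curves equal: s^3 + 3*s^2 - 9*s - 24 = s, so s^3 + 3*s^2 - 10*s - 24 = 0, which factors as (s - 3)*(s + 2)*(s + 4) = 0. The curves meet at s = -4, -2, 3.
On [-4, -2], w = s^3 + 3*s^2 - 9*s - 24 is on top; that piece has area ∫[-4,-2] (s^3 + 3*s^2 - 10*s - 24) ds = 8.
On [-2, 3], w = s is on top; that piece has area ∫[-2,3] (-(s^3 + 3*s^2 - 10*s - 24)) ds = 375/4.
Total enclosed area = 8 + 375/4 = 407/4.

407/4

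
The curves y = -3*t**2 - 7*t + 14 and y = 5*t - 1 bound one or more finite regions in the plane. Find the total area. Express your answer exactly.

Set the curves equal: -3*t**2 - 7*t + 14 = 5*t - 1, so -3*t**2 - 12*t + 15 = 0, which factors as -3*(t - 1)*(t + 5) = 0. The curves meet at t = -5, 1.
On [-5, 1], y = -3*t**2 - 7*t + 14 is on top; that piece has area ∫[-5,1] (-3*t**2 - 12*t + 15) dt = 108.

108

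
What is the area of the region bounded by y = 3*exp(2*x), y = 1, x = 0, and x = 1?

On [0, 1], (3*exp(2*x)) - (1) = 3*exp(2*x) - 1 is ≥ 0 throughout, so the area is a single integral of |3*exp(2*x) - 1|.
∫[0,1] (3*exp(2*x) - 1) dx = -5/2 + 3*exp(2)/2.

-5/2 + 3*exp(2)/2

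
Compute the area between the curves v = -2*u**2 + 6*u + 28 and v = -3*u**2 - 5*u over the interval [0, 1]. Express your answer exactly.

On [0, 1], (-2*u**2 + 6*u + 28) - (-3*u**2 - 5*u) = u**2 + 11*u + 28 is ≥ 0 throughout, so the area is a single integral of |u**2 + 11*u + 28|.
∫[0,1] (u**2 + 11*u + 28) du = 203/6.

203/6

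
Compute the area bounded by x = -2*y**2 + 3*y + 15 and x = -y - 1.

72

Both boundary curves give x as a function of y, so integrate with respect to y. Setting them equal: -2*y**2 + 4*y + 16 = 0, i.e. -2*(y - 4)*(y + 2) = 0, so they meet at y = -2, 4.
For y in [-2, 4], x = -2*y**2 + 3*y + 15 is on the right; area = ∫[-2,4] (-2*y**2 + 4*y + 16) dy = 72.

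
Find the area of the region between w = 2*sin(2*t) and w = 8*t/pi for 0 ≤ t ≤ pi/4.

1 - pi/4

On [0, pi/4], (2*sin(2*t)) - (8*t/pi) = -8*t/pi + 2*sin(2*t) is ≥ 0 throughout, so the area is a single integral of |-8*t/pi + 2*sin(2*t)|.
∫[0,pi/4] (-8*t/pi + 2*sin(2*t)) dt = 1 - pi/4.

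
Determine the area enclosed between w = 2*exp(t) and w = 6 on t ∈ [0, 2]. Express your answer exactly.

-22 + 12*log(3) + 2*exp(2)

The difference (2*exp(t)) - (6) = 2*exp(t) - 6 changes sign at t = log(3) inside [0, 2], so split the integral there.
∫[0,log(3)] (2*exp(t) - 6) dt = 4 - log(729); the area of that piece is -4 + log(729).
∫[log(3),2] (2*exp(t) - 6) dt = -18 + 6*log(3) + 2*exp(2).
Total area = (-4 + log(729)) + (-18 + 6*log(3) + 2*exp(2)) = -22 + 12*log(3) + 2*exp(2).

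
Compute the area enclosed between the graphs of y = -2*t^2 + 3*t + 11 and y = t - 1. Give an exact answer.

Set the curves equal: -2*t^2 + 3*t + 11 = t - 1, so -2*t^2 + 2*t + 12 = 0, which factors as -2*(t - 3)*(t + 2) = 0. The curves meet at t = -2, 3.
On [-2, 3], y = -2*t^2 + 3*t + 11 is on top; that piece has area ∫[-2,3] (-2*t^2 + 2*t + 12) dt = 125/3.

125/3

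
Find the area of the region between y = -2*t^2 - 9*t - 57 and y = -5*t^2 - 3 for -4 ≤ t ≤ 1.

The difference (-2*t^2 - 9*t - 57) - (-5*t^2 - 3) = 3*t^2 - 9*t - 54 changes sign at t = -3 inside [-4, 1], so split the integral there.
∫[-4,-3] (3*t^2 - 9*t - 54) dt = 29/2.
∫[-3,1] (3*t^2 - 9*t - 54) dt = -152; the area of that piece is 152.
Total area = 29/2 + 152 = 333/2.

333/2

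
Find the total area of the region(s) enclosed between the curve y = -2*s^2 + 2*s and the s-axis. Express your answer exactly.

The curve meets the s-axis where -2*s^2 + 2*s = 0, i.e. -2*s*(s - 1) = 0, at s = 0, 1.
On [0, 1] the curve lies above the axis; ∫[0,1] (-2*s^2 + 2*s) ds = 1/3, giving area 1/3.

1/3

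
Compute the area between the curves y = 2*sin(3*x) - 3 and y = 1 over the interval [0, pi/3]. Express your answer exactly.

On [0, pi/3], (2*sin(3*x) - 3) - (1) = 2*sin(3*x) - 4 is ≤ 0 throughout, so the area is a single integral of |2*sin(3*x) - 4|.
∫[0,pi/3] (2*sin(3*x) - 4) dx = 4/3 - 4*pi/3; the area of that piece is -4/3 + 4*pi/3.

-4/3 + 4*pi/3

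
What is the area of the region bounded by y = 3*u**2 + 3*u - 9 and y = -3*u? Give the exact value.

32

Set the curves equal: 3*u**2 + 3*u - 9 = -3*u, so 3*u**2 + 6*u - 9 = 0, which factors as 3*(u - 1)*(u + 3) = 0. The curves meet at u = -3, 1.
On [-3, 1], y = -3*u is on top; that piece has area ∫[-3,1] (-(3*u**2 + 6*u - 9)) du = 32.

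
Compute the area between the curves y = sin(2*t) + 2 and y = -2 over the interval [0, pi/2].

1 + 2*pi

On [0, pi/2], (sin(2*t) + 2) - (-2) = sin(2*t) + 4 is ≥ 0 throughout, so the area is a single integral of |sin(2*t) + 4|.
∫[0,pi/2] (sin(2*t) + 4) dt = 1 + 2*pi.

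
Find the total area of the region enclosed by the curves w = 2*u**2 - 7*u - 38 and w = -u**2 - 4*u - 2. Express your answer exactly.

343/2

Set the curves equal: 2*u**2 - 7*u - 38 = -u**2 - 4*u - 2, so 3*u**2 - 3*u - 36 = 0, which factors as 3*(u - 4)*(u + 3) = 0. The curves meet at u = -3, 4.
On [-3, 4], w = -u**2 - 4*u - 2 is on top; that piece has area ∫[-3,4] (-(3*u**2 - 3*u - 36)) du = 343/2.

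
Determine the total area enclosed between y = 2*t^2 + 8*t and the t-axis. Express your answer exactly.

64/3

The curve meets the t-axis where 2*t^2 + 8*t = 0, i.e. 2*t*(t + 4) = 0, at t = -4, 0.
On [-4, 0] the curve lies below the axis; ∫[-4,0] (2*t^2 + 8*t) dt = -64/3, giving area 64/3.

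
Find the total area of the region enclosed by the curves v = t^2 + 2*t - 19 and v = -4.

Set the curves equal: t^2 + 2*t - 19 = -4, so t^2 + 2*t - 15 = 0, which factors as (t - 3)*(t + 5) = 0. The curves meet at t = -5, 3.
On [-5, 3], v = -4 is on top; that piece has area ∫[-5,3] (-(t^2 + 2*t - 15)) dt = 256/3.

256/3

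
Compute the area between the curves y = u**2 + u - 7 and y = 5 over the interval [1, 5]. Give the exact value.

The difference (u**2 + u - 7) - (5) = u**2 + u - 12 changes sign at u = 3 inside [1, 5], so split the integral there.
∫[1,3] (u**2 + u - 12) du = -34/3; the area of that piece is 34/3.
∫[3,5] (u**2 + u - 12) du = 50/3.
Total area = 34/3 + 50/3 = 28.

28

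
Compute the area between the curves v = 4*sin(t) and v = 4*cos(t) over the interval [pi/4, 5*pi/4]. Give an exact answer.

8*sqrt(2)

On [pi/4, 5*pi/4], (4*sin(t)) - (4*cos(t)) = 4*sin(t) - 4*cos(t) is ≥ 0 throughout, so the area is a single integral of |4*sin(t) - 4*cos(t)|.
∫[pi/4,5*pi/4] (4*sin(t) - 4*cos(t)) dt = 8*sqrt(2).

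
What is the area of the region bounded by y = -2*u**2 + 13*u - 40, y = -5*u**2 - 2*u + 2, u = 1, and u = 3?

The difference (-2*u**2 + 13*u - 40) - (-5*u**2 - 2*u + 2) = 3*u**2 + 15*u - 42 changes sign at u = 2 inside [1, 3], so split the integral there.
∫[1,2] (3*u**2 + 15*u - 42) du = -25/2; the area of that piece is 25/2.
∫[2,3] (3*u**2 + 15*u - 42) du = 29/2.
Total area = 25/2 + 29/2 = 27.

27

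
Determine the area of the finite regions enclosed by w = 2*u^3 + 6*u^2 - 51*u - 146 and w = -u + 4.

1048

Set the curves equal: 2*u^3 + 6*u^2 - 51*u - 146 = -u + 4, so 2*u^3 + 6*u^2 - 50*u - 150 = 0, which factors as 2*(u - 5)*(u + 3)*(u + 5) = 0. The curves meet at u = -5, -3, 5.
On [-5, -3], w = 2*u^3 + 6*u^2 - 51*u - 146 is on top; that piece has area ∫[-5,-3] (2*u^3 + 6*u^2 - 50*u - 150) du = 24.
On [-3, 5], w = -u + 4 is on top; that piece has area ∫[-3,5] (-(2*u^3 + 6*u^2 - 50*u - 150)) du = 1024.
Total enclosed area = 24 + 1024 = 1048.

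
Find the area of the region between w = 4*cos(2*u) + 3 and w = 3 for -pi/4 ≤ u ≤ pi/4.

On [-pi/4, pi/4], (4*cos(2*u) + 3) - (3) = 4*cos(2*u) is ≥ 0 throughout, so the area is a single integral of |4*cos(2*u)|.
∫[-pi/4,pi/4] (4*cos(2*u)) du = 4.

4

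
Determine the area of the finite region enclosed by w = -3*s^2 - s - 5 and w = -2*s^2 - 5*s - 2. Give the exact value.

Set the curves equal: -3*s^2 - s - 5 = -2*s^2 - 5*s - 2, so -s^2 + 4*s - 3 = 0, which factors as -(s - 3)*(s - 1) = 0. The curves meet at s = 1, 3.
On [1, 3], w = -3*s^2 - s - 5 is on top; that piece has area ∫[1,3] (-s^2 + 4*s - 3) ds = 4/3.

4/3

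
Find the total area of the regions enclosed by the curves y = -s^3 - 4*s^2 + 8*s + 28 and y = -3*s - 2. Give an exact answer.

Set the curves equal: -s^3 - 4*s^2 + 8*s + 28 = -3*s - 2, so -s^3 - 4*s^2 + 11*s + 30 = 0, which factors as -(s - 3)*(s + 2)*(s + 5) = 0. The curves meet at s = -5, -2, 3.
On [-5, -2], y = -3*s - 2 is on top; that piece has area ∫[-5,-2] (-(-s^3 - 4*s^2 + 11*s + 30)) ds = 117/4.
On [-2, 3], y = -s^3 - 4*s^2 + 8*s + 28 is on top; that piece has area ∫[-2,3] (-s^3 - 4*s^2 + 11*s + 30) ds = 1375/12.
Total enclosed area = 117/4 + 1375/12 = 863/6.

863/6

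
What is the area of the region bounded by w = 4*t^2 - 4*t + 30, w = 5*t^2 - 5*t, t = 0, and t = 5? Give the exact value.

725/6

On [0, 5], (4*t^2 - 4*t + 30) - (5*t^2 - 5*t) = -t^2 + t + 30 is ≥ 0 throughout, so the area is a single integral of |-t^2 + t + 30|.
∫[0,5] (-t^2 + t + 30) dt = 725/6.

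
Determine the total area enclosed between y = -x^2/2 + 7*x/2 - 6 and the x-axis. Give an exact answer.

The curve meets the x-axis where -x^2/2 + 7*x/2 - 6 = 0, i.e. -(x - 4)*(x - 3)/2 = 0, at x = 3, 4.
On [3, 4] the curve lies above the axis; ∫[3,4] (-x^2/2 + 7*x/2 - 6) dx = 1/12, giving area 1/12.

1/12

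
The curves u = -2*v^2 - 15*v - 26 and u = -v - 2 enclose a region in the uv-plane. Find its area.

1/3

Both boundary curves give u as a function of v, so integrate with respect to v. Setting them equal: -2*v^2 - 14*v - 24 = 0, i.e. -2*(v + 3)*(v + 4) = 0, so they meet at v = -4, -3.
For v in [-4, -3], u = -2*v^2 - 15*v - 26 is on the right; area = ∫[-4,-3] (-2*v^2 - 14*v - 24) dv = 1/3.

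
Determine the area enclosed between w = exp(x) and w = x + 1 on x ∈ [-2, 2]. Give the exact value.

-4 - exp(-2) + exp(2)

On [-2, 2], (exp(x)) - (x + 1) = -x + exp(x) - 1 is ≥ 0 throughout, so the area is a single integral of |-x + exp(x) - 1|.
∫[-2,2] (-x + exp(x) - 1) dx = -4 - exp(-2) + exp(2).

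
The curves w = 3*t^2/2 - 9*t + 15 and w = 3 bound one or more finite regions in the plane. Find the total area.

2

Set the curves equal: 3*t^2/2 - 9*t + 15 = 3, so 3*t^2/2 - 9*t + 12 = 0, which factors as 3*(t - 4)*(t - 2)/2 = 0. The curves meet at t = 2, 4.
On [2, 4], w = 3 is on top; that piece has area ∫[2,4] (-(3*t^2/2 - 9*t + 12)) dt = 2.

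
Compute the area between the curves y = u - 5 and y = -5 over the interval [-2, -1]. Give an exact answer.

On [-2, -1], (u - 5) - (-5) = u is ≤ 0 throughout, so the area is a single integral of |u|.
∫[-2,-1] (u) du = -3/2; the area of that piece is 3/2.

3/2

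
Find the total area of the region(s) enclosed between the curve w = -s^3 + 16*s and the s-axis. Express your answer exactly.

The curve meets the s-axis where -s^3 + 16*s = 0, i.e. -s*(s - 4)*(s + 4) = 0, at s = -4, 0, 4.
On [-4, 0] the curve lies below the axis; ∫[-4,0] (-s^3 + 16*s) ds = -64, giving area 64.
On [0, 4] the curve lies above the axis; ∫[0,4] (-s^3 + 16*s) ds = 64, giving area 64.
Total area = 64 + 64 = 128.

128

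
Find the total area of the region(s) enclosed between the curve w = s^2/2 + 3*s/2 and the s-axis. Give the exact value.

The curve meets the s-axis where s^2/2 + 3*s/2 = 0, i.e. s*(s + 3)/2 = 0, at s = -3, 0.
On [-3, 0] the curve lies below the axis; ∫[-3,0] (s^2/2 + 3*s/2) ds = -9/4, giving area 9/4.

9/4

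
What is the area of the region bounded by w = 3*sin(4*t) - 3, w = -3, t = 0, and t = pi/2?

The difference (3*sin(4*t) - 3) - (-3) = 3*sin(4*t) changes sign at t = pi/4 inside [0, pi/2], so split the integral there.
∫[0,pi/4] (3*sin(4*t)) dt = 3/2.
∫[pi/4,pi/2] (3*sin(4*t)) dt = -3/2; the area of that piece is 3/2.
Total area = 3/2 + 3/2 = 3.

3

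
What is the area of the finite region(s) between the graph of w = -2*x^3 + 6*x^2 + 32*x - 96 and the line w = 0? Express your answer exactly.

The curve meets the x-axis where -2*x^3 + 6*x^2 + 32*x - 96 = 0, i.e. -2*(x - 4)*(x - 3)*(x + 4) = 0, at x = -4, 3, 4.
On [-4, 3] the curve lies below the axis; ∫[-4,3] (-2*x^3 + 6*x^2 + 32*x - 96) dx = -1029/2, giving area 1029/2.
On [3, 4] the curve lies above the axis; ∫[3,4] (-2*x^3 + 6*x^2 + 32*x - 96) dx = 5/2, giving area 5/2.
Total area = 1029/2 + 5/2 = 517.

517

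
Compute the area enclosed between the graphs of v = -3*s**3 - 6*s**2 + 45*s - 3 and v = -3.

Set the curves equal: -3*s**3 - 6*s**2 + 45*s - 3 = -3, so -3*s**3 - 6*s**2 + 45*s = 0, which factors as -3*s*(s - 3)*(s + 5) = 0. The curves meet at s = -5, 0, 3.
On [-5, 0], v = -3 is on top; that piece has area ∫[-5,0] (-(-3*s**3 - 6*s**2 + 45*s)) ds = 1375/4.
On [0, 3], v = -3*s**3 - 6*s**2 + 45*s - 3 is on top; that piece has area ∫[0,3] (-3*s**3 - 6*s**2 + 45*s) ds = 351/4.
Total enclosed area = 1375/4 + 351/4 = 863/2.

863/2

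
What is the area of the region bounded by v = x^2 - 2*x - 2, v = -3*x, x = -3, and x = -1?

3

The difference (x^2 - 2*x - 2) - (-3*x) = x^2 + x - 2 changes sign at x = -2 inside [-3, -1], so split the integral there.
∫[-3,-2] (x^2 + x - 2) dx = 11/6.
∫[-2,-1] (x^2 + x - 2) dx = -7/6; the area of that piece is 7/6.
Total area = 11/6 + 7/6 = 3.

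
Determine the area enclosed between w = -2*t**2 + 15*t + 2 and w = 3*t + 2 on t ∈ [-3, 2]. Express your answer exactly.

The difference (-2*t**2 + 15*t + 2) - (3*t + 2) = -2*t**2 + 12*t changes sign at t = 0 inside [-3, 2], so split the integral there.
∫[-3,0] (-2*t**2 + 12*t) dt = -72; the area of that piece is 72.
∫[0,2] (-2*t**2 + 12*t) dt = 56/3.
Total area = 72 + 56/3 = 272/3.

272/3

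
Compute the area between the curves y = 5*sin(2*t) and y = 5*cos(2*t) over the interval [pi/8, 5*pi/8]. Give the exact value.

5*sqrt(2)

On [pi/8, 5*pi/8], (5*sin(2*t)) - (5*cos(2*t)) = 5*sin(2*t) - 5*cos(2*t) is ≥ 0 throughout, so the area is a single integral of |5*sin(2*t) - 5*cos(2*t)|.
∫[pi/8,5*pi/8] (5*sin(2*t) - 5*cos(2*t)) dt = 5*sqrt(2).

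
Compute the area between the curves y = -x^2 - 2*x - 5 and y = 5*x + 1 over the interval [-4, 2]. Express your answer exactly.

45

The difference (-x^2 - 2*x - 5) - (5*x + 1) = -x^2 - 7*x - 6 changes sign at x = -1 inside [-4, 2], so split the integral there.
∫[-4,-1] (-x^2 - 7*x - 6) dx = 27/2.
∫[-1,2] (-x^2 - 7*x - 6) dx = -63/2; the area of that piece is 63/2.
Total area = 27/2 + 63/2 = 45.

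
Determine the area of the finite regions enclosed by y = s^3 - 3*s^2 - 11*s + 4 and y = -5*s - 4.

Set the curves equal: s^3 - 3*s^2 - 11*s + 4 = -5*s - 4, so s^3 - 3*s^2 - 6*s + 8 = 0, which factors as (s - 4)*(s - 1)*(s + 2) = 0. The curves meet at s = -2, 1, 4.
On [-2, 1], y = s^3 - 3*s^2 - 11*s + 4 is on top; that piece has area ∫[-2,1] (s^3 - 3*s^2 - 6*s + 8) ds = 81/4.
On [1, 4], y = -5*s - 4 is on top; that piece has area ∫[1,4] (-(s^3 - 3*s^2 - 6*s + 8)) ds = 81/4.
Total enclosed area = 81/4 + 81/4 = 81/2.

81/2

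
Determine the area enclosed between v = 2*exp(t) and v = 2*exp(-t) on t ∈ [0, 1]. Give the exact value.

On [0, 1], (2*exp(t)) - (2*exp(-t)) = 2*exp(t) - 2*exp(-t) is ≥ 0 throughout, so the area is a single integral of |2*exp(t) - 2*exp(-t)|.
∫[0,1] (2*exp(t) - 2*exp(-t)) dt = -4 + 2*exp(-1) + 2*exp(1).

-4 + 2*exp(-1) + 2*exp(1)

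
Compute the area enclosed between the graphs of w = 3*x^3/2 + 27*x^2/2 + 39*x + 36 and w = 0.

Set the curves equal: 3*x^3/2 + 27*x^2/2 + 39*x + 36 = 0, so 3*x^3/2 + 27*x^2/2 + 39*x + 36 = 0, which factors as 3*(x + 2)*(x + 3)*(x + 4)/2 = 0. The curves meet at x = -4, -3, -2.
On [-4, -3], w = 3*x^3/2 + 27*x^2/2 + 39*x + 36 is on top; that piece has area ∫[-4,-3] (3*x^3/2 + 27*x^2/2 + 39*x + 36) dx = 3/8.
On [-3, -2], w = 0 is on top; that piece has area ∫[-3,-2] (-(3*x^3/2 + 27*x^2/2 + 39*x + 36)) dx = 3/8.
Total enclosed area = 3/8 + 3/8 = 3/4.

3/4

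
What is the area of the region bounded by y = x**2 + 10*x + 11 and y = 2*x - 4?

Set the curves equal: x**2 + 10*x + 11 = 2*x - 4, so x**2 + 8*x + 15 = 0, which factors as (x + 3)*(x + 5) = 0. The curves meet at x = -5, -3.
On [-5, -3], y = 2*x - 4 is on top; that piece has area ∫[-5,-3] (-(x**2 + 8*x + 15)) dx = 4/3.

4/3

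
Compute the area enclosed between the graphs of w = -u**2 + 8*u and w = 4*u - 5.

Set the curves equal: -u**2 + 8*u = 4*u - 5, so -u**2 + 4*u + 5 = 0, which factors as -(u - 5)*(u + 1) = 0. The curves meet at u = -1, 5.
On [-1, 5], w = -u**2 + 8*u is on top; that piece has area ∫[-1,5] (-u**2 + 4*u + 5) du = 36.

36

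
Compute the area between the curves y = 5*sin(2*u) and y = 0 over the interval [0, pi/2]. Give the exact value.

5

On [0, pi/2], (5*sin(2*u)) - (0) = 5*sin(2*u) is ≥ 0 throughout, so the area is a single integral of |5*sin(2*u)|.
∫[0,pi/2] (5*sin(2*u)) du = 5.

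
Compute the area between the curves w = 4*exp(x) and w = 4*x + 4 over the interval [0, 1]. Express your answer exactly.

-10 + 4*exp(1)

On [0, 1], (4*exp(x)) - (4*x + 4) = -4*x + 4*exp(x) - 4 is ≥ 0 throughout, so the area is a single integral of |-4*x + 4*exp(x) - 4|.
∫[0,1] (-4*x + 4*exp(x) - 4) dx = -10 + 4*exp(1).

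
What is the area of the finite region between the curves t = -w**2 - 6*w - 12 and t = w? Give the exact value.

Both boundary curves give t as a function of w, so integrate with respect to w. Setting them equal: -w**2 - 7*w - 12 = 0, i.e. -(w + 3)*(w + 4) = 0, so they meet at w = -4, -3.
For w in [-4, -3], t = -w**2 - 6*w - 12 is on the right; area = ∫[-4,-3] (-w**2 - 7*w - 12) dw = 1/6.

1/6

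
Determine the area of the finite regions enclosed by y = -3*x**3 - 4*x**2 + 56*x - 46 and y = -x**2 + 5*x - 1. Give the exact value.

Set the curves equal: -3*x**3 - 4*x**2 + 56*x - 46 = -x**2 + 5*x - 1, so -3*x**3 - 3*x**2 + 51*x - 45 = 0, which factors as -3*(x - 3)*(x - 1)*(x + 5) = 0. The curves meet at x = -5, 1, 3.
On [-5, 1], y = -x**2 + 5*x - 1 is on top; that piece has area ∫[-5,1] (-(-3*x**3 - 3*x**2 + 51*x - 45)) dx = 540.
On [1, 3], y = -3*x**3 - 4*x**2 + 56*x - 46 is on top; that piece has area ∫[1,3] (-3*x**3 - 3*x**2 + 51*x - 45) dx = 28.
Total enclosed area = 540 + 28 = 568.

568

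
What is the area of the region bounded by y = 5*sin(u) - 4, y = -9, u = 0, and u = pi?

On [0, pi], (5*sin(u) - 4) - (-9) = 5*sin(u) + 5 is ≥ 0 throughout, so the area is a single integral of |5*sin(u) + 5|.
∫[0,pi] (5*sin(u) + 5) du = 10 + 5*pi.

10 + 5*pi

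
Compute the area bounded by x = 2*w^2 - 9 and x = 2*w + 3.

Both boundary curves give x as a function of w, so integrate with respect to w. Setting them equal: 2*w^2 - 2*w - 12 = 0, i.e. 2*(w - 3)*(w + 2) = 0, so they meet at w = -2, 3.
For w in [-2, 3], x = 2*w^2 - 9 is on the left; area = ∫[-2,3] (-(2*w^2 - 2*w - 12)) dw = 125/3.

125/3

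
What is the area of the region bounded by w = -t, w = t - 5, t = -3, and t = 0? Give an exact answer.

On [-3, 0], (-t) - (t - 5) = -2*t + 5 is ≥ 0 throughout, so the area is a single integral of |-2*t + 5|.
∫[-3,0] (-2*t + 5) dt = 24.

24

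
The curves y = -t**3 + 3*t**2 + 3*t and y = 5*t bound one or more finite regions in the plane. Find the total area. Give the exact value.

Set the curves equal: -t**3 + 3*t**2 + 3*t = 5*t, so -t**3 + 3*t**2 - 2*t = 0, which factors as -t*(t - 2)*(t - 1) = 0. The curves meet at t = 0, 1, 2.
On [0, 1], y = 5*t is on top; that piece has area ∫[0,1] (-(-t**3 + 3*t**2 - 2*t)) dt = 1/4.
On [1, 2], y = -t**3 + 3*t**2 + 3*t is on top; that piece has area ∫[1,2] (-t**3 + 3*t**2 - 2*t) dt = 1/4.
Total enclosed area = 1/4 + 1/4 = 1/2.

1/2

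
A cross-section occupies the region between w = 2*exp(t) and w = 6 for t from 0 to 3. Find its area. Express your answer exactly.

-28 + 12*log(3) + 2*exp(3)

The difference (2*exp(t)) - (6) = 2*exp(t) - 6 changes sign at t = log(3) inside [0, 3], so split the integral there.
∫[0,log(3)] (2*exp(t) - 6) dt = 4 - log(729); the area of that piece is -4 + log(729).
∫[log(3),3] (2*exp(t) - 6) dt = -24 + 6*log(3) + 2*exp(3).
Total area = (-4 + log(729)) + (-24 + 6*log(3) + 2*exp(3)) = -28 + 12*log(3) + 2*exp(3).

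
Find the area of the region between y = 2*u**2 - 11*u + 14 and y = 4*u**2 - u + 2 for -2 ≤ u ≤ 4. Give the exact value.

The difference (2*u**2 - 11*u + 14) - (4*u**2 - u + 2) = -2*u**2 - 10*u + 12 changes sign at u = 1 inside [-2, 4], so split the integral there.
∫[-2,1] (-2*u**2 - 10*u + 12) du = 45.
∫[1,4] (-2*u**2 - 10*u + 12) du = -81; the area of that piece is 81.
Total area = 45 + 81 = 126.

126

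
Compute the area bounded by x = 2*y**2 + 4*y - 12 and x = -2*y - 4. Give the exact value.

125/3

Both boundary curves give x as a function of y, so integrate with respect to y. Setting them equal: 2*y**2 + 6*y - 8 = 0, i.e. 2*(y - 1)*(y + 4) = 0, so they meet at y = -4, 1.
For y in [-4, 1], x = 2*y**2 + 4*y - 12 is on the left; area = ∫[-4,1] (-(2*y**2 + 6*y - 8)) dy = 125/3.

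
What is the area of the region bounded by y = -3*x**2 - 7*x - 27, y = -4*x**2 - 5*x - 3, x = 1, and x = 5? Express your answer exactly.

On [1, 5], (-3*x**2 - 7*x - 27) - (-4*x**2 - 5*x - 3) = x**2 - 2*x - 24 is ≤ 0 throughout, so the area is a single integral of |x**2 - 2*x - 24|.
∫[1,5] (x**2 - 2*x - 24) dx = -236/3; the area of that piece is 236/3.

236/3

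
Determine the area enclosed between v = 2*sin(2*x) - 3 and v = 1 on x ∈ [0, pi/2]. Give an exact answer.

-2 + 2*pi

On [0, pi/2], (2*sin(2*x) - 3) - (1) = 2*sin(2*x) - 4 is ≤ 0 throughout, so the area is a single integral of |2*sin(2*x) - 4|.
∫[0,pi/2] (2*sin(2*x) - 4) dx = 2 - 2*pi; the area of that piece is -2 + 2*pi.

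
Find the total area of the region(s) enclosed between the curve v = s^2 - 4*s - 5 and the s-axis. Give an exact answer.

36

The curve meets the s-axis where s^2 - 4*s - 5 = 0, i.e. (s - 5)*(s + 1) = 0, at s = -1, 5.
On [-1, 5] the curve lies below the axis; ∫[-1,5] (s^2 - 4*s - 5) ds = -36, giving area 36.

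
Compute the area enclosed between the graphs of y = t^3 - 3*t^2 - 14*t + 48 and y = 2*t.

Set the curves equal: t^3 - 3*t^2 - 14*t + 48 = 2*t, so t^3 - 3*t^2 - 16*t + 48 = 0, which factors as (t - 4)*(t - 3)*(t + 4) = 0. The curves meet at t = -4, 3, 4.
On [-4, 3], y = t^3 - 3*t^2 - 14*t + 48 is on top; that piece has area ∫[-4,3] (t^3 - 3*t^2 - 16*t + 48) dt = 1029/4.
On [3, 4], y = 2*t is on top; that piece has area ∫[3,4] (-(t^3 - 3*t^2 - 16*t + 48)) dt = 5/4.
Total enclosed area = 1029/4 + 5/4 = 517/2.

517/2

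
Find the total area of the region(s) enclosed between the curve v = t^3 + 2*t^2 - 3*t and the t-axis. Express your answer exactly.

71/6

The curve meets the t-axis where t^3 + 2*t^2 - 3*t = 0, i.e. t*(t - 1)*(t + 3) = 0, at t = -3, 0, 1.
On [-3, 0] the curve lies above the axis; ∫[-3,0] (t^3 + 2*t^2 - 3*t) dt = 45/4, giving area 45/4.
On [0, 1] the curve lies below the axis; ∫[0,1] (t^3 + 2*t^2 - 3*t) dt = -7/12, giving area 7/12.
Total area = 45/4 + 7/12 = 71/6.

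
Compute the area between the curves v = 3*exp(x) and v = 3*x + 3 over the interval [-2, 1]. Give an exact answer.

-9/2 - 3*exp(-2) + 3*exp(1)

On [-2, 1], (3*exp(x)) - (3*x + 3) = -3*x + 3*exp(x) - 3 is ≥ 0 throughout, so the area is a single integral of |-3*x + 3*exp(x) - 3|.
∫[-2,1] (-3*x + 3*exp(x) - 3) dx = -9/2 - 3*exp(-2) + 3*exp(1).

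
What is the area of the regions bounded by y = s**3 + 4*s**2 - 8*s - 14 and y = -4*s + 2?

148/3

Set the curves equal: s**3 + 4*s**2 - 8*s - 14 = -4*s + 2, so s**3 + 4*s**2 - 4*s - 16 = 0, which factors as (s - 2)*(s + 2)*(s + 4) = 0. The curves meet at s = -4, -2, 2.
On [-4, -2], y = s**3 + 4*s**2 - 8*s - 14 is on top; that piece has area ∫[-4,-2] (s**3 + 4*s**2 - 4*s - 16) ds = 20/3.
On [-2, 2], y = -4*s + 2 is on top; that piece has area ∫[-2,2] (-(s**3 + 4*s**2 - 4*s - 16)) ds = 128/3.
Total enclosed area = 20/3 + 128/3 = 148/3.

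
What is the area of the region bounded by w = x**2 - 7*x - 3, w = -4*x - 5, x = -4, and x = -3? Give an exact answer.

149/6

On [-4, -3], (x**2 - 7*x - 3) - (-4*x - 5) = x**2 - 3*x + 2 is ≥ 0 throughout, so the area is a single integral of |x**2 - 3*x + 2|.
∫[-4,-3] (x**2 - 3*x + 2) dx = 149/6.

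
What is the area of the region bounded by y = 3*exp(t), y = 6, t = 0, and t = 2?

-21 + 12*log(2) + 3*exp(2)

The difference (3*exp(t)) - (6) = 3*exp(t) - 6 changes sign at t = log(2) inside [0, 2], so split the integral there.
∫[0,log(2)] (3*exp(t) - 6) dt = 3 - log(64); the area of that piece is -3 + log(64).
∫[log(2),2] (3*exp(t) - 6) dt = -18 + 6*log(2) + 3*exp(2).
Total area = (-3 + log(64)) + (-18 + 6*log(2) + 3*exp(2)) = -21 + 12*log(2) + 3*exp(2).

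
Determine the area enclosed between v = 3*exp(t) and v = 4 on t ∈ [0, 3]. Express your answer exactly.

The difference (3*exp(t)) - (4) = 3*exp(t) - 4 changes sign at t = log(4/3) inside [0, 3], so split the integral there.
∫[0,log(4/3)] (3*exp(t) - 4) dt = log(81/256) + 1; the area of that piece is -1 + log(256/81).
∫[log(4/3),3] (3*exp(t) - 4) dt = -16 - 4*log(3) + 8*log(2) + 3*exp(3).
Total area = (-1 + log(256/81)) + (-16 - 4*log(3) + 8*log(2) + 3*exp(3)) = -17 - 8*log(3) + 16*log(2) + 3*exp(3).

-17 - 8*log(3) + 16*log(2) + 3*exp(3)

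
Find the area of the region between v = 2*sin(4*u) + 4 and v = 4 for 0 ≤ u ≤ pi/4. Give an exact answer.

On [0, pi/4], (2*sin(4*u) + 4) - (4) = 2*sin(4*u) is ≥ 0 throughout, so the area is a single integral of |2*sin(4*u)|.
∫[0,pi/4] (2*sin(4*u)) du = 1.

1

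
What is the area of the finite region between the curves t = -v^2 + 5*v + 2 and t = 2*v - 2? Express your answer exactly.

125/6

Both boundary curves give t as a function of v, so integrate with respect to v. Setting them equal: -v^2 + 3*v + 4 = 0, i.e. -(v - 4)*(v + 1) = 0, so they meet at v = -1, 4.
For v in [-1, 4], t = -v^2 + 5*v + 2 is on the right; area = ∫[-1,4] (-v^2 + 3*v + 4) dv = 125/6.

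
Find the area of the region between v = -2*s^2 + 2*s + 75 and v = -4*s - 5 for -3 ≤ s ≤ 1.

On [-3, 1], (-2*s^2 + 2*s + 75) - (-4*s - 5) = -2*s^2 + 6*s + 80 is ≥ 0 throughout, so the area is a single integral of |-2*s^2 + 6*s + 80|.
∫[-3,1] (-2*s^2 + 6*s + 80) ds = 832/3.

832/3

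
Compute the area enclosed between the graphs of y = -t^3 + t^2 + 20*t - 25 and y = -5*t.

1012/3

Set the curves equal: -t^3 + t^2 + 20*t - 25 = -5*t, so -t^3 + t^2 + 25*t - 25 = 0, which factors as -(t - 5)*(t - 1)*(t + 5) = 0. The curves meet at t = -5, 1, 5.
On [-5, 1], y = -5*t is on top; that piece has area ∫[-5,1] (-(-t^3 + t^2 + 25*t - 25)) dt = 252.
On [1, 5], y = -t^3 + t^2 + 20*t - 25 is on top; that piece has area ∫[1,5] (-t^3 + t^2 + 25*t - 25) dt = 256/3.
Total enclosed area = 252 + 256/3 = 1012/3.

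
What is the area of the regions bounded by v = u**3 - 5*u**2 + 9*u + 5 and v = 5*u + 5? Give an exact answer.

71/6

Set the curves equal: u**3 - 5*u**2 + 9*u + 5 = 5*u + 5, so u**3 - 5*u**2 + 4*u = 0, which factors as u*(u - 4)*(u - 1) = 0. The curves meet at u = 0, 1, 4.
On [0, 1], v = u**3 - 5*u**2 + 9*u + 5 is on top; that piece has area ∫[0,1] (u**3 - 5*u**2 + 4*u) du = 7/12.
On [1, 4], v = 5*u + 5 is on top; that piece has area ∫[1,4] (-(u**3 - 5*u**2 + 4*u)) du = 45/4.
Total enclosed area = 7/12 + 45/4 = 71/6.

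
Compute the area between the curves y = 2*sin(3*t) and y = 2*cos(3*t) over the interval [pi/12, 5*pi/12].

On [pi/12, 5*pi/12], (2*sin(3*t)) - (2*cos(3*t)) = 2*sin(3*t) - 2*cos(3*t) is ≥ 0 throughout, so the area is a single integral of |2*sin(3*t) - 2*cos(3*t)|.
∫[pi/12,5*pi/12] (2*sin(3*t) - 2*cos(3*t)) dt = 4*sqrt(2)/3.

4*sqrt(2)/3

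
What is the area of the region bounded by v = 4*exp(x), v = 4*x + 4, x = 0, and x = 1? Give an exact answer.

On [0, 1], (4*exp(x)) - (4*x + 4) = -4*x + 4*exp(x) - 4 is ≥ 0 throughout, so the area is a single integral of |-4*x + 4*exp(x) - 4|.
∫[0,1] (-4*x + 4*exp(x) - 4) dx = -10 + 4*exp(1).

-10 + 4*exp(1)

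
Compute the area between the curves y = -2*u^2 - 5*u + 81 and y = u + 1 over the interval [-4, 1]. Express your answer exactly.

On [-4, 1], (-2*u^2 - 5*u + 81) - (u + 1) = -2*u^2 - 6*u + 80 is ≥ 0 throughout, so the area is a single integral of |-2*u^2 - 6*u + 80|.
∫[-4,1] (-2*u^2 - 6*u + 80) du = 1205/3.

1205/3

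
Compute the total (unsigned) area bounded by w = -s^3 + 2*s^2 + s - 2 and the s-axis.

The curve meets the s-axis where -s^3 + 2*s^2 + s - 2 = 0, i.e. -(s - 2)*(s - 1)*(s + 1) = 0, at s = -1, 1, 2.
On [-1, 1] the curve lies below the axis; ∫[-1,1] (-s^3 + 2*s^2 + s - 2) ds = -8/3, giving area 8/3.
On [1, 2] the curve lies above the axis; ∫[1,2] (-s^3 + 2*s^2 + s - 2) ds = 5/12, giving area 5/12.
Total area = 8/3 + 5/12 = 37/12.

37/12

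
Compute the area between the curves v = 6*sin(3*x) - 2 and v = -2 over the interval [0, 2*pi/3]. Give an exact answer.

8

The difference (6*sin(3*x) - 2) - (-2) = 6*sin(3*x) changes sign at x = pi/3 inside [0, 2*pi/3], so split the integral there.
∫[0,pi/3] (6*sin(3*x)) dx = 4.
∫[pi/3,2*pi/3] (6*sin(3*x)) dx = -4; the area of that piece is 4.
Total area = 4 + 4 = 8.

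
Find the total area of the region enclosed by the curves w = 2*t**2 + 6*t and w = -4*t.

Set the curves equal: 2*t**2 + 6*t = -4*t, so 2*t**2 + 10*t = 0, which factors as 2*t*(t + 5) = 0. The curves meet at t = -5, 0.
On [-5, 0], w = -4*t is on top; that piece has area ∫[-5,0] (-(2*t**2 + 10*t)) dt = 125/3.

125/3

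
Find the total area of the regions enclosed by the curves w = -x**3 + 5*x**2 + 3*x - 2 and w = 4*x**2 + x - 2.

37/12

Set the curves equal: -x**3 + 5*x**2 + 3*x - 2 = 4*x**2 + x - 2, so -x**3 + x**2 + 2*x = 0, which factors as -x*(x - 2)*(x + 1) = 0. The curves meet at x = -1, 0, 2.
On [-1, 0], w = 4*x**2 + x - 2 is on top; that piece has area ∫[-1,0] (-(-x**3 + x**2 + 2*x)) dx = 5/12.
On [0, 2], w = -x**3 + 5*x**2 + 3*x - 2 is on top; that piece has area ∫[0,2] (-x**3 + x**2 + 2*x) dx = 8/3.
Total enclosed area = 5/12 + 8/3 = 37/12.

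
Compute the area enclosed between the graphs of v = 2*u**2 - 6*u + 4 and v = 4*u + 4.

Set the curves equal: 2*u**2 - 6*u + 4 = 4*u + 4, so 2*u**2 - 10*u = 0, which factors as 2*u*(u - 5) = 0. The curves meet at u = 0, 5.
On [0, 5], v = 4*u + 4 is on top; that piece has area ∫[0,5] (-(2*u**2 - 10*u)) du = 125/3.

125/3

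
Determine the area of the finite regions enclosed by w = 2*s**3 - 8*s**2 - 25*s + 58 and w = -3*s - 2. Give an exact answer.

863/3

Set the curves equal: 2*s**3 - 8*s**2 - 25*s + 58 = -3*s - 2, so 2*s**3 - 8*s**2 - 22*s + 60 = 0, which factors as 2*(s - 5)*(s - 2)*(s + 3) = 0. The curves meet at s = -3, 2, 5.
On [-3, 2], w = 2*s**3 - 8*s**2 - 25*s + 58 is on top; that piece has area ∫[-3,2] (2*s**3 - 8*s**2 - 22*s + 60) ds = 1375/6.
On [2, 5], w = -3*s - 2 is on top; that piece has area ∫[2,5] (-(2*s**3 - 8*s**2 - 22*s + 60)) ds = 117/2.
Total enclosed area = 1375/6 + 117/2 = 863/3.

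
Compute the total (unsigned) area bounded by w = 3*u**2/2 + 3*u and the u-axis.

2

The curve meets the u-axis where 3*u**2/2 + 3*u = 0, i.e. 3*u*(u + 2)/2 = 0, at u = -2, 0.
On [-2, 0] the curve lies below the axis; ∫[-2,0] (3*u**2/2 + 3*u) du = -2, giving area 2.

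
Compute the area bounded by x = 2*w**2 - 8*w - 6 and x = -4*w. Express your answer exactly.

64/3

Both boundary curves give x as a function of w, so integrate with respect to w. Setting them equal: 2*w**2 - 4*w - 6 = 0, i.e. 2*(w - 3)*(w + 1) = 0, so they meet at w = -1, 3.
For w in [-1, 3], x = 2*w**2 - 8*w - 6 is on the left; area = ∫[-1,3] (-(2*w**2 - 4*w - 6)) dw = 64/3.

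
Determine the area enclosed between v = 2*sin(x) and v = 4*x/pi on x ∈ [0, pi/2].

2 - pi/2

On [0, pi/2], (2*sin(x)) - (4*x/pi) = -4*x/pi + 2*sin(x) is ≥ 0 throughout, so the area is a single integral of |-4*x/pi + 2*sin(x)|.
∫[0,pi/2] (-4*x/pi + 2*sin(x)) dx = 2 - pi/2.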